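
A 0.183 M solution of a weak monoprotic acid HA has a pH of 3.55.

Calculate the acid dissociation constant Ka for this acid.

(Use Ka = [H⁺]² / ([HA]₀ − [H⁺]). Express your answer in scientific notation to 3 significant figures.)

[H⁺] = 10^(−pH) = 10^(−3.55) = 2.818e-04 M. For HA ⇌ H⁺ + A⁻, Ka = [H⁺][A⁻]/[HA] = [H⁺]² / ([HA]₀ − [H⁺]) = (2.818e-04)² / (0.183 − 2.818e-04) = 4.35e-07.

K_a = 4.35e-07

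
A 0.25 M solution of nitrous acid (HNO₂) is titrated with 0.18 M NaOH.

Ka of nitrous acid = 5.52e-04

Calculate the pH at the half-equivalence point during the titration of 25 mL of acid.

At half-equivalence [HA] = [A⁻], so Henderson-Hasselbalch gives pH = pKa = -log(5.52e-04) = 3.26.

pH = pKa = 3.26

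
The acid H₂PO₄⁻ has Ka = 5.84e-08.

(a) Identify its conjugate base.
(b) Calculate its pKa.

(a) The conjugate base is formed by removing one H⁺ from H₂PO₄⁻, giving HPO₄²⁻. (b) pKa = -log(Ka) = -log(5.84e-08) = 7.23.

Conjugate base: HPO₄²⁻; pK_a = 7.23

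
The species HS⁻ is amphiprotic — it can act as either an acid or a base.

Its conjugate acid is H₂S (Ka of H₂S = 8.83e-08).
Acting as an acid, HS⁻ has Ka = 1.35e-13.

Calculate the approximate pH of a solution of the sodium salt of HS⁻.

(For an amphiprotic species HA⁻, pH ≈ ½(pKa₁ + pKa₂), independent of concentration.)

pKa₁ = -log(8.83e-08) = 7.05; pKa₂ = -log(1.35e-13) = 12.87. For an amphiprotic species, pH ≈ ½(pKa₁ + pKa₂) = ½(7.05 + 12.87) = 9.96.

pH = 9.96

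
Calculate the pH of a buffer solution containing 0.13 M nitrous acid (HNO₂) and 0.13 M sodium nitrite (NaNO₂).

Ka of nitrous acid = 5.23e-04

pKa = -log(5.23e-04) = 3.28. pH = pKa + log([A⁻]/[HA]) = 3.28 + log(0.13/0.13)

pH = 3.28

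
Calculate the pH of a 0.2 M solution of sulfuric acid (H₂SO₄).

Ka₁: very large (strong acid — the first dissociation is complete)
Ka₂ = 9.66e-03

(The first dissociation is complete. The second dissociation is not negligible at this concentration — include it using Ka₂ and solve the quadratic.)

First dissociation is complete: [H⁺]₀ = [HSO₄⁻]₀ = C = 0.2 M. Second dissociation HSO₄⁻ ⇌ H⁺ + SO₄²⁻: let x = [SO₄²⁻]. Ka₂ = (C + x)·x / (C − x) = 9.66e-03 → x² + (C + Ka₂)·x − Ka₂·C = 0 → x² + 0.20966·x − 1.932e-03 = 0. x = (−0.20966 + √(0.20966² + 4 × 1.932e-03)) / 2 = 8.8420e-03 M. [H⁺] = C + x = 0.2 + 8.8420e-03 = 2.0884e-01 M. pH = -log(2.0884e-01) = 0.68.

pH = 0.68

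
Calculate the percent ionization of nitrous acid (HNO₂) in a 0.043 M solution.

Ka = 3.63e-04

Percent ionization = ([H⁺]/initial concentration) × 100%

Using Ka equilibrium: x² + Ka×x - Ka×C = 0. Solving: [H⁺] = 3.7735e-03. Percent = (3.7735e-03/0.043) × 100

Percent ionization = 8.78%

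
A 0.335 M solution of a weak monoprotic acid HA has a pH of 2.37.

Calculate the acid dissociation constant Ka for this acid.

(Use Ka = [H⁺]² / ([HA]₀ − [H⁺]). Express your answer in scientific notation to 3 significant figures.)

[H⁺] = 10^(−pH) = 10^(−2.37) = 4.266e-03 M. For HA ⇌ H⁺ + A⁻, Ka = [H⁺][A⁻]/[HA] = [H⁺]² / ([HA]₀ − [H⁺]) = (4.266e-03)² / (0.335 − 4.266e-03) = 5.50e-05.

K_a = 5.50e-05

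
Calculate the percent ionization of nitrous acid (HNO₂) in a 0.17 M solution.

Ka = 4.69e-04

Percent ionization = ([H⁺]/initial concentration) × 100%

Using Ka equilibrium: x² + Ka×x - Ka×C = 0. Solving: [H⁺] = 8.6977e-03. Percent = (8.6977e-03/0.17) × 100

Percent ionization = 5.12%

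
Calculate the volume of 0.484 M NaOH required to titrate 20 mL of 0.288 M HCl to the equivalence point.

At equivalence: moles acid = moles base. moles HCl = 0.288 × 20/1000 = 0.00576 mol. V_base = moles / 0.484 × 1000 = 11.9 mL.

V_{base} = 11.9 mL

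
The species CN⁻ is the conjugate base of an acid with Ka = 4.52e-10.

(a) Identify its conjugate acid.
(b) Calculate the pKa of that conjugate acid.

(a) The conjugate acid is formed by adding one H⁺ to CN⁻, giving HCN. (b) pKa = -log(Ka) = -log(4.52e-10) = 9.34.

Conjugate acid: HCN; pK_a = 9.34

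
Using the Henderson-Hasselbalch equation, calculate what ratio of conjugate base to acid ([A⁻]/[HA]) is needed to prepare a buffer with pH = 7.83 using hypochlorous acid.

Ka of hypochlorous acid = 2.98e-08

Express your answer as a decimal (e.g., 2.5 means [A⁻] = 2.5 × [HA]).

pKa = -log(2.98e-08) = 7.5258. pH = pKa + log([A⁻]/[HA]), so log([A⁻]/[HA]) = pH − pKa = 7.83 − 7.5258 = 0.3042. [A⁻]/[HA] = 10^(0.3042) = 2.01

[A⁻]/[HA] = 2.01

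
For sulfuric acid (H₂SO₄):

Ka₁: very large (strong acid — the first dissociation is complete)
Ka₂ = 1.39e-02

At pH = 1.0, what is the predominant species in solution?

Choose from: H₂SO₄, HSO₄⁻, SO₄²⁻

The first dissociation is complete, so H₂SO₄ itself is never the predominant species in water; pKa₂ = -log(1.39e-02) = 1.86. For a polyprotic acid the predominant species crosses at each pKa: below pKa_n the protonated form dominates, above it the deprotonated form does. At pH = 1.0, the predominant species is HSO₄⁻.

HSO₄⁻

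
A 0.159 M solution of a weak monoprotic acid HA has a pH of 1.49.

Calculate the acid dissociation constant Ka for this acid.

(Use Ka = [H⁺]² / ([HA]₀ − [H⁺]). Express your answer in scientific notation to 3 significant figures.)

[H⁺] = 10^(−pH) = 10^(−1.49) = 3.236e-02 M. For HA ⇌ H⁺ + A⁻, Ka = [H⁺][A⁻]/[HA] = [H⁺]² / ([HA]₀ − [H⁺]) = (3.236e-02)² / (0.159 − 3.236e-02) = 8.27e-03.

K_a = 8.27e-03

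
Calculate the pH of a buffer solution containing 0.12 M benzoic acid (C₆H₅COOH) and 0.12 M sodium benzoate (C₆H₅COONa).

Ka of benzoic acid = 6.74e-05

pKa = -log(6.74e-05) = 4.17. pH = pKa + log([A⁻]/[HA]) = 4.17 + log(0.12/0.12)

pH = 4.17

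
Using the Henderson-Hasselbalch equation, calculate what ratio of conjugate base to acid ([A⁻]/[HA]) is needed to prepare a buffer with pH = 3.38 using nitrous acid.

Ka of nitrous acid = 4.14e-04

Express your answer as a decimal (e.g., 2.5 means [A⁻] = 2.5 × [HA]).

pKa = -log(4.14e-04) = 3.3830. pH = pKa + log([A⁻]/[HA]), so log([A⁻]/[HA]) = pH − pKa = 3.38 − 3.3830 = -0.0030. [A⁻]/[HA] = 10^(-0.0030) = 0.993

[A⁻]/[HA] = 0.993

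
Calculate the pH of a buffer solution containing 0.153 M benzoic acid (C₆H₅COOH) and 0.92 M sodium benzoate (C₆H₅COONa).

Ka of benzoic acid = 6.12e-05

pKa = -log(6.12e-05) = 4.21. pH = pKa + log([A⁻]/[HA]) = 4.21 + log(0.92/0.153)

pH = 4.99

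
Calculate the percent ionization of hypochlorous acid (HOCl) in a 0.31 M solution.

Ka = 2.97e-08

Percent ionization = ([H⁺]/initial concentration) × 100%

Using Ka equilibrium: x² + Ka×x - Ka×C = 0. Solving: [H⁺] = 9.5938e-05. Percent = (9.5938e-05/0.31) × 100

Percent ionization = 0.0309%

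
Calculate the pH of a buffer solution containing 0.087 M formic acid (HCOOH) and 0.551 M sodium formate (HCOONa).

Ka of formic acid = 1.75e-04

pKa = -log(1.75e-04) = 3.76. pH = pKa + log([A⁻]/[HA]) = 3.76 + log(0.551/0.087)

pH = 4.56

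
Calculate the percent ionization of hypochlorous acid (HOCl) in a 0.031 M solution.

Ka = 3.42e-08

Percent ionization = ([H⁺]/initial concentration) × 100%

Using Ka equilibrium: x² + Ka×x - Ka×C = 0. Solving: [H⁺] = 3.2544e-05. Percent = (3.2544e-05/0.031) × 100

Percent ionization = 0.105%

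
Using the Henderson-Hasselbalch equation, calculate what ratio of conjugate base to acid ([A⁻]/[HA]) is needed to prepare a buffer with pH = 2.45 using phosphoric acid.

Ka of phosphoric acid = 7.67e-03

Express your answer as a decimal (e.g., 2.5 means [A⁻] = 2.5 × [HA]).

pKa = -log(7.67e-03) = 2.1152. pH = pKa + log([A⁻]/[HA]), so log([A⁻]/[HA]) = pH − pKa = 2.45 − 2.1152 = 0.3348. [A⁻]/[HA] = 10^(0.3348) = 2.16

[A⁻]/[HA] = 2.16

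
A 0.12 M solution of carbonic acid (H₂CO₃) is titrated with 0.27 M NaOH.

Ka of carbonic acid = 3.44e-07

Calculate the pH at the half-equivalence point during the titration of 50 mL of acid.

At half-equivalence [HA] = [A⁻], so Henderson-Hasselbalch gives pH = pKa = -log(3.44e-07) = 6.46.

pH = pKa = 6.46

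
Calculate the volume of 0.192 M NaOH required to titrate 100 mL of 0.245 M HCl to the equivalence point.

At equivalence: moles acid = moles base. moles HCl = 0.245 × 100/1000 = 0.0245 mol. V_base = moles / 0.192 × 1000 = 127.6 mL.

V_{base} = 127.6 mL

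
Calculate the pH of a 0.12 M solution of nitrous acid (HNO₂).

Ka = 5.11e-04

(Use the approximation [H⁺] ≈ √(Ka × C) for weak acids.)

[H⁺] = √(Ka × C) = √(5.11e-04 × 0.12) = 7.8307e-03. pH = -log(7.8307e-03)

pH = 2.11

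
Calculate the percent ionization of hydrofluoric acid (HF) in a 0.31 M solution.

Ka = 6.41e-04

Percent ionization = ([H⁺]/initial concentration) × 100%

Using Ka equilibrium: x² + Ka×x - Ka×C = 0. Solving: [H⁺] = 1.3780e-02. Percent = (1.3780e-02/0.31) × 100

Percent ionization = 4.45%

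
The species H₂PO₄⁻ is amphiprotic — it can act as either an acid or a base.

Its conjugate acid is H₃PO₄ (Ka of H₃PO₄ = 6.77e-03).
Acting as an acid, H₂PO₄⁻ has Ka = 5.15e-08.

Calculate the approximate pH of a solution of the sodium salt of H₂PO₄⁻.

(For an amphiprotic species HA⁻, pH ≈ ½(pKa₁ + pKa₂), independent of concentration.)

pKa₁ = -log(6.77e-03) = 2.17; pKa₂ = -log(5.15e-08) = 7.29. For an amphiprotic species, pH ≈ ½(pKa₁ + pKa₂) = ½(2.17 + 7.29) = 4.73.

pH = 4.73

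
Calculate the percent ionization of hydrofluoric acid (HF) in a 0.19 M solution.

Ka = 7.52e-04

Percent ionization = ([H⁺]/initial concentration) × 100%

Using Ka equilibrium: x² + Ka×x - Ka×C = 0. Solving: [H⁺] = 1.1583e-02. Percent = (1.1583e-02/0.19) × 100

Percent ionization = 6.1%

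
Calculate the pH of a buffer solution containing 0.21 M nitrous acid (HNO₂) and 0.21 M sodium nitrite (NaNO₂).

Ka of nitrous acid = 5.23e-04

pKa = -log(5.23e-04) = 3.28. pH = pKa + log([A⁻]/[HA]) = 3.28 + log(0.21/0.21)

pH = 3.28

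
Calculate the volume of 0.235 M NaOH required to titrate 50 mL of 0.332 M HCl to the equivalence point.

At equivalence: moles acid = moles base. moles HCl = 0.332 × 50/1000 = 0.0166 mol. V_base = moles / 0.235 × 1000 = 70.6 mL.

V_{base} = 70.6 mL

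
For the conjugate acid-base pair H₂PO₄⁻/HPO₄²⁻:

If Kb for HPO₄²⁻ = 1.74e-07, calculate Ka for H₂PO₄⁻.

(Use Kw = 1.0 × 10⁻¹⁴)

For a conjugate pair Ka × Kb = Kw, so Ka = Kw/Kb = 1.0 × 10⁻¹⁴ / 1.74e-07 = 5.75e-08.

K_a = 5.75e-08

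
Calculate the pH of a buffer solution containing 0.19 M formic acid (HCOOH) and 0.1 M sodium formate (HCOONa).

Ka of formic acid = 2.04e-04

pKa = -log(2.04e-04) = 3.69. pH = pKa + log([A⁻]/[HA]) = 3.69 + log(0.1/0.19)

pH = 3.41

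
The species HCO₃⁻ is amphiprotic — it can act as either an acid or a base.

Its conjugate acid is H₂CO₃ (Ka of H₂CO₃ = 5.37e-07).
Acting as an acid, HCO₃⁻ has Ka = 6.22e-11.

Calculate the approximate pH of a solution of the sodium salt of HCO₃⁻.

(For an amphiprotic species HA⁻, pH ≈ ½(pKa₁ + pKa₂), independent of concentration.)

pKa₁ = -log(5.37e-07) = 6.27; pKa₂ = -log(6.22e-11) = 10.21. For an amphiprotic species, pH ≈ ½(pKa₁ + pKa₂) = ½(6.27 + 10.21) = 8.24.

pH = 8.24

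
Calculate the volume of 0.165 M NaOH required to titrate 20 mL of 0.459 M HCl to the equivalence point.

At equivalence: moles acid = moles base. moles HCl = 0.459 × 20/1000 = 0.00918 mol. V_base = moles / 0.165 × 1000 = 55.6 mL.

V_{base} = 55.6 mL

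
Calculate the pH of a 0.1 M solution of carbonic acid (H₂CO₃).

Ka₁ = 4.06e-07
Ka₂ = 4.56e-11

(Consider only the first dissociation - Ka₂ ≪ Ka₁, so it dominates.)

First dissociation dominates. From Ka₁ = [H⁺][HA⁻]/[H₂A], x² + Ka₁·x − Ka₁·C = 0 with C = 0.1 M and Ka₁ = 4.06e-07. Solving: [H⁺] = (−Ka₁ + √(Ka₁² + 4·Ka₁·C)) / 2 = 2.0129e-04 M. pH = -log(2.0129e-04) = 3.70.

pH = 3.70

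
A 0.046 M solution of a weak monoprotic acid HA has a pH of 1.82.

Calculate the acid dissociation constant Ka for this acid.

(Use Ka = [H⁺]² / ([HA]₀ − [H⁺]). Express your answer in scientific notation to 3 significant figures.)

[H⁺] = 10^(−pH) = 10^(−1.82) = 1.514e-02 M. For HA ⇌ H⁺ + A⁻, Ka = [H⁺][A⁻]/[HA] = [H⁺]² / ([HA]₀ − [H⁺]) = (1.514e-02)² / (0.046 − 1.514e-02) = 7.42e-03.

K_a = 7.42e-03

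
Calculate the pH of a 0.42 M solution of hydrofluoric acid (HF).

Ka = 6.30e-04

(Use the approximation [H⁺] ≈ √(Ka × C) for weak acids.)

[H⁺] = √(Ka × C) = √(6.30e-04 × 0.42) = 1.6267e-02. pH = -log(1.6267e-02)

pH = 1.79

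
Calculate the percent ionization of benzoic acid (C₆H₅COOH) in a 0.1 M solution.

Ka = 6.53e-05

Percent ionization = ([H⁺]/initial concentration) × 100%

Using Ka equilibrium: x² + Ka×x - Ka×C = 0. Solving: [H⁺] = 2.5229e-03. Percent = (2.5229e-03/0.1) × 100

Percent ionization = 2.52%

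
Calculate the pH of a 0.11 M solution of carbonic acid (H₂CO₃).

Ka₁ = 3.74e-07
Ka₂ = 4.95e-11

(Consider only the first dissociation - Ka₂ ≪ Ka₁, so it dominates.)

First dissociation dominates. From Ka₁ = [H⁺][HA⁻]/[H₂A], x² + Ka₁·x − Ka₁·C = 0 with C = 0.11 M and Ka₁ = 3.74e-07. Solving: [H⁺] = (−Ka₁ + √(Ka₁² + 4·Ka₁·C)) / 2 = 2.0264e-04 M. pH = -log(2.0264e-04) = 3.69.

pH = 3.69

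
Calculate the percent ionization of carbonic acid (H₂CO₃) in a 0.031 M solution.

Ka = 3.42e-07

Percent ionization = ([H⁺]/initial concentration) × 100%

Using Ka equilibrium: x² + Ka×x - Ka×C = 0. Solving: [H⁺] = 1.0280e-04. Percent = (1.0280e-04/0.031) × 100

Percent ionization = 0.332%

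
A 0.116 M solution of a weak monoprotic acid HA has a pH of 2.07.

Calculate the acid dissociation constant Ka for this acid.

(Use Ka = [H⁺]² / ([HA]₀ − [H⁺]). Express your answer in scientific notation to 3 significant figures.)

[H⁺] = 10^(−pH) = 10^(−2.07) = 8.511e-03 M. For HA ⇌ H⁺ + A⁻, Ka = [H⁺][A⁻]/[HA] = [H⁺]² / ([HA]₀ − [H⁺]) = (8.511e-03)² / (0.116 − 8.511e-03) = 6.74e-04.

K_a = 6.74e-04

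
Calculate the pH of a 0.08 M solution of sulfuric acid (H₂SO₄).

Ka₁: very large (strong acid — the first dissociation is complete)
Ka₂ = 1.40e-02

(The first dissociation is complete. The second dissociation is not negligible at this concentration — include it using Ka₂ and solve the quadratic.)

First dissociation is complete: [H⁺]₀ = [HSO₄⁻]₀ = C = 0.08 M. Second dissociation HSO₄⁻ ⇌ H⁺ + SO₄²⁻: let x = [SO₄²⁻]. Ka₂ = (C + x)·x / (C − x) = 1.40e-02 → x² + (C + Ka₂)·x − Ka₂·C = 0 → x² + 0.09400·x − 1.120e-03 = 0. x = (−0.09400 + √(0.09400² + 4 × 1.120e-03)) / 2 = 1.0697e-02 M. [H⁺] = C + x = 0.08 + 1.0697e-02 = 9.0697e-02 M. pH = -log(9.0697e-02) = 1.04.

pH = 1.04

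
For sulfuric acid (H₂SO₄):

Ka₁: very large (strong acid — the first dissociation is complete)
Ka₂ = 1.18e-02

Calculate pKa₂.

pKa₂ = -log(Ka₂) = -log(1.18e-02) = 1.93.

pK_{a2} = 1.93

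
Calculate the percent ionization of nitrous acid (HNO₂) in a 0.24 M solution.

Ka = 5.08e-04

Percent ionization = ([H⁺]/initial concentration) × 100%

Using Ka equilibrium: x² + Ka×x - Ka×C = 0. Solving: [H⁺] = 1.0791e-02. Percent = (1.0791e-02/0.24) × 100

Percent ionization = 4.5%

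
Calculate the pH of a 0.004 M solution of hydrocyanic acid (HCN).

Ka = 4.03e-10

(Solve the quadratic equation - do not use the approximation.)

x² + Ka×x - Ka×C = 0. Using quadratic formula: [H⁺] = 1.2694e-06

pH = 5.90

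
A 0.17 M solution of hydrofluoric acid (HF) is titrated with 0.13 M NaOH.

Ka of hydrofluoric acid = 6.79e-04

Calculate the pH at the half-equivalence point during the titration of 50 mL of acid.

At half-equivalence [HA] = [A⁻], so Henderson-Hasselbalch gives pH = pKa = -log(6.79e-04) = 3.17.

pH = pKa = 3.17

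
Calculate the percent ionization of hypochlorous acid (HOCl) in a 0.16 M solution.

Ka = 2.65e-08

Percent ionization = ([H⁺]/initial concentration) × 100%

Using Ka equilibrium: x² + Ka×x - Ka×C = 0. Solving: [H⁺] = 6.5102e-05. Percent = (6.5102e-05/0.16) × 100

Percent ionization = 0.0407%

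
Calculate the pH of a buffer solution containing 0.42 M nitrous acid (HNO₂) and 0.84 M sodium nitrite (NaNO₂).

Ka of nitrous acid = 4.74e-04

pKa = -log(4.74e-04) = 3.32. pH = pKa + log([A⁻]/[HA]) = 3.32 + log(0.84/0.42)

pH = 3.63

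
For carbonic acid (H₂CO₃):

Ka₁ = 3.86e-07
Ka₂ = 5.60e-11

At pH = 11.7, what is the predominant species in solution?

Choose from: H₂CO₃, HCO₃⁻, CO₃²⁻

pKa₁ = 6.41, pKa₂ = 10.25. For a polyprotic acid the predominant species crosses at each pKa: below pKa_n the protonated form dominates, above it the deprotonated form does. At pH = 11.7, the predominant species is CO₃²⁻.

CO₃²⁻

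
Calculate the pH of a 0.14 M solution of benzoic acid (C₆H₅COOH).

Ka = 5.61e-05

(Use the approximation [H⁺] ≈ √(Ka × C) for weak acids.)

[H⁺] = √(Ka × C) = √(5.61e-05 × 0.14) = 2.8025e-03. pH = -log(2.8025e-03)

pH = 2.55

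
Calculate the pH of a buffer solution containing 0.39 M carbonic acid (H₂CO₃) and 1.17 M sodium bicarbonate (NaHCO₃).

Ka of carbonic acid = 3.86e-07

pKa = -log(3.86e-07) = 6.41. pH = pKa + log([A⁻]/[HA]) = 6.41 + log(1.17/0.39)

pH = 6.89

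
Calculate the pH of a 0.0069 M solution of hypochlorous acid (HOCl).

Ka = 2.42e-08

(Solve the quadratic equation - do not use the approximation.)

x² + Ka×x - Ka×C = 0. Using quadratic formula: [H⁺] = 1.2910e-05

pH = 4.89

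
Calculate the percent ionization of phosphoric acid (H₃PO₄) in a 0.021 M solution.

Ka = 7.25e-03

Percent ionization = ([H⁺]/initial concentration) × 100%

Using Ka equilibrium: x² + Ka×x - Ka×C = 0. Solving: [H⁺] = 9.2354e-03. Percent = (9.2354e-03/0.021) × 100

Percent ionization = 44%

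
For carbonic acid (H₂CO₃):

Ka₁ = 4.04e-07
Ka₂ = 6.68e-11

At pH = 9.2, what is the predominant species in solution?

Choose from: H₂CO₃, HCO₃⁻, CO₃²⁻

pKa₁ = 6.39, pKa₂ = 10.18. For a polyprotic acid the predominant species crosses at each pKa: below pKa_n the protonated form dominates, above it the deprotonated form does. At pH = 9.2, the predominant species is HCO₃⁻.

HCO₃⁻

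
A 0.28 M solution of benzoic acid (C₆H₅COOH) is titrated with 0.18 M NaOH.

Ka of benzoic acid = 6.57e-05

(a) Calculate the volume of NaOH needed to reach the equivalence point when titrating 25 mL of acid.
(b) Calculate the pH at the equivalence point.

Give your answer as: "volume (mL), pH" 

moles acid = 0.28 × 25/1000 = 0.007 mol; V_base = moles/0.18 × 1000 = 38.9 mL. At equivalence only the conjugate base is present: [A⁻] = 0.007/0.064 = 1.0957e-01 M. Kb = Kw/Ka = 1.52e-10; [OH⁻] = √(Kb × [A⁻]) = 4.0837e-06; pOH = 5.39; pH = 14 - pOH = 8.61.

V = 38.9 mL, pH = 8.61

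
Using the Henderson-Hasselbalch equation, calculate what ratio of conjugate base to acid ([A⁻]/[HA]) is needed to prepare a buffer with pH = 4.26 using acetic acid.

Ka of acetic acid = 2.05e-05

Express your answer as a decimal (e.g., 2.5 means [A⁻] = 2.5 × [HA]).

pKa = -log(2.05e-05) = 4.6882. pH = pKa + log([A⁻]/[HA]), so log([A⁻]/[HA]) = pH − pKa = 4.26 − 4.6882 = -0.4282. [A⁻]/[HA] = 10^(-0.4282) = 0.373

[A⁻]/[HA] = 0.373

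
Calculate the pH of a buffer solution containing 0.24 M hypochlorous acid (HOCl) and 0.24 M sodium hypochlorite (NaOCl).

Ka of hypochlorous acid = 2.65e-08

pKa = -log(2.65e-08) = 7.58. pH = pKa + log([A⁻]/[HA]) = 7.58 + log(0.24/0.24)

pH = 7.58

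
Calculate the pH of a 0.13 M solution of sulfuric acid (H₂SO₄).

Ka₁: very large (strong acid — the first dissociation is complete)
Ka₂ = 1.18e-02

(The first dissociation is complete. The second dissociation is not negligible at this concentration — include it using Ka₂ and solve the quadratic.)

First dissociation is complete: [H⁺]₀ = [HSO₄⁻]₀ = C = 0.13 M. Second dissociation HSO₄⁻ ⇌ H⁺ + SO₄²⁻: let x = [SO₄²⁻]. Ka₂ = (C + x)·x / (C − x) = 1.18e-02 → x² + (C + Ka₂)·x − Ka₂·C = 0 → x² + 0.14180·x − 1.534e-03 = 0. x = (−0.14180 + √(0.14180² + 4 × 1.534e-03)) / 2 = 1.0099e-02 M. [H⁺] = C + x = 0.13 + 1.0099e-02 = 1.4010e-01 M. pH = -log(1.4010e-01) = 0.85.

pH = 0.85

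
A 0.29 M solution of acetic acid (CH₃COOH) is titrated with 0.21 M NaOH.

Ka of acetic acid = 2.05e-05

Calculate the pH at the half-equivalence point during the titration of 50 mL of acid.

At half-equivalence [HA] = [A⁻], so Henderson-Hasselbalch gives pH = pKa = -log(2.05e-05) = 4.69.

pH = pKa = 4.69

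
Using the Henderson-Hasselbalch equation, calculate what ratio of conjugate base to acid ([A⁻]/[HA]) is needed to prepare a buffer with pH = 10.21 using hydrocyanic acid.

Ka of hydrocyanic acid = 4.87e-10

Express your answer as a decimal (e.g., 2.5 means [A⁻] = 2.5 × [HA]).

pKa = -log(4.87e-10) = 9.3125. pH = pKa + log([A⁻]/[HA]), so log([A⁻]/[HA]) = pH − pKa = 10.21 − 9.3125 = 0.8975. [A⁻]/[HA] = 10^(0.8975) = 7.90

[A⁻]/[HA] = 7.90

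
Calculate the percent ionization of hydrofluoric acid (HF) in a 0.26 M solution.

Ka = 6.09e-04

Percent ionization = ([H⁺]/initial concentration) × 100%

Using Ka equilibrium: x² + Ka×x - Ka×C = 0. Solving: [H⁺] = 1.2283e-02. Percent = (1.2283e-02/0.26) × 100

Percent ionization = 4.72%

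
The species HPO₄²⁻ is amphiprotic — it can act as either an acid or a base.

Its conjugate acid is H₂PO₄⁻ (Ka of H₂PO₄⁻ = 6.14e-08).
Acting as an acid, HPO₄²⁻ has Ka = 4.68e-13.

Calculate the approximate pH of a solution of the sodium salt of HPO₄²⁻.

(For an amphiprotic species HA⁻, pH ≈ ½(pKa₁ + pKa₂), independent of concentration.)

pKa₁ = -log(6.14e-08) = 7.21; pKa₂ = -log(4.68e-13) = 12.33. For an amphiprotic species, pH ≈ ½(pKa₁ + pKa₂) = ½(7.21 + 12.33) = 9.77.

pH = 9.77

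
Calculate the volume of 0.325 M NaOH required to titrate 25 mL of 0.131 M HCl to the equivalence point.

At equivalence: moles acid = moles base. moles HCl = 0.131 × 25/1000 = 0.003275 mol. V_base = moles / 0.325 × 1000 = 10.1 mL.

V_{base} = 10.1 mL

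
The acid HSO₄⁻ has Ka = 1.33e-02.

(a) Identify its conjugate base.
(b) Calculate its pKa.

(a) The conjugate base is formed by removing one H⁺ from HSO₄⁻, giving SO₄²⁻. (b) pKa = -log(Ka) = -log(1.33e-02) = 1.88.

Conjugate base: SO₄²⁻; pK_a = 1.88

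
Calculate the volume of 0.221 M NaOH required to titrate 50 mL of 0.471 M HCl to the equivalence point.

At equivalence: moles acid = moles base. moles HCl = 0.471 × 50/1000 = 0.02355 mol. V_base = moles / 0.221 × 1000 = 106.6 mL.

V_{base} = 106.6 mL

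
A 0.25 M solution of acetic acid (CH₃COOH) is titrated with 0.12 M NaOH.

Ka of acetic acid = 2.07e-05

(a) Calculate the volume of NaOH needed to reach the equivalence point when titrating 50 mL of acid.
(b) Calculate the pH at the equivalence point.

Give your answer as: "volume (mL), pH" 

moles acid = 0.25 × 50/1000 = 0.0125 mol; V_base = moles/0.12 × 1000 = 104.2 mL. At equivalence only the conjugate base is present: [A⁻] = 0.0125/0.154 = 8.1081e-02 M. Kb = Kw/Ka = 4.83e-10; [OH⁻] = √(Kb × [A⁻]) = 6.2586e-06; pOH = 5.20; pH = 14 - pOH = 8.80.

V = 104.2 mL, pH = 8.80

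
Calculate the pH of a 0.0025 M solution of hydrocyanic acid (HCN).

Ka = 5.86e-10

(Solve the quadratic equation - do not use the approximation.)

x² + Ka×x - Ka×C = 0. Using quadratic formula: [H⁺] = 1.2101e-06

pH = 5.92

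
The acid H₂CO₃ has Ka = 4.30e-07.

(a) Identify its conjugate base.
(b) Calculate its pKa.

(a) The conjugate base is formed by removing one H⁺ from H₂CO₃, giving HCO₃⁻. (b) pKa = -log(Ka) = -log(4.30e-07) = 6.37.

Conjugate base: HCO₃⁻; pK_a = 6.37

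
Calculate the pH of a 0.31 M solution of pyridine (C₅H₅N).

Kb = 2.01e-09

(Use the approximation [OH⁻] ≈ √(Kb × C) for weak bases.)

[OH⁻] = √(Kb × C) = √(2.01e-09 × 0.31) = 2.4962e-05. pOH = 4.60, pH = 14 - pOH

pH = 9.40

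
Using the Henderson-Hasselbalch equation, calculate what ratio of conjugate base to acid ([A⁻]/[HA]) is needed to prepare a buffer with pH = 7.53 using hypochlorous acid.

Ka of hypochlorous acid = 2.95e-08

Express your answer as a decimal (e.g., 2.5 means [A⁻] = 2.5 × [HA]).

pKa = -log(2.95e-08) = 7.5302. pH = pKa + log([A⁻]/[HA]), so log([A⁻]/[HA]) = pH − pKa = 7.53 − 7.5302 = -0.0002. [A⁻]/[HA] = 10^(-0.0002) = 1.00

[A⁻]/[HA] = 1.00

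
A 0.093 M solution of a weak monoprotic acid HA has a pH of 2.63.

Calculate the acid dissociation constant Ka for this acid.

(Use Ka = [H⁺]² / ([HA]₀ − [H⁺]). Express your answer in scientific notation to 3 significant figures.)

[H⁺] = 10^(−pH) = 10^(−2.63) = 2.344e-03 M. For HA ⇌ H⁺ + A⁻, Ka = [H⁺][A⁻]/[HA] = [H⁺]² / ([HA]₀ − [H⁺]) = (2.344e-03)² / (0.093 − 2.344e-03) = 6.06e-05.

K_a = 6.06e-05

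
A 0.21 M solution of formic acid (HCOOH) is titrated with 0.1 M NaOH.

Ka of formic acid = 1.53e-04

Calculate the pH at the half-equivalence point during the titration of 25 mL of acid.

At half-equivalence [HA] = [A⁻], so Henderson-Hasselbalch gives pH = pKa = -log(1.53e-04) = 3.82.

pH = pKa = 3.82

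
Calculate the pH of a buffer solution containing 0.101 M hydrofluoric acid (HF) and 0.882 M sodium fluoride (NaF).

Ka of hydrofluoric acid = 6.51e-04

pKa = -log(6.51e-04) = 3.19. pH = pKa + log([A⁻]/[HA]) = 3.19 + log(0.882/0.101)

pH = 4.13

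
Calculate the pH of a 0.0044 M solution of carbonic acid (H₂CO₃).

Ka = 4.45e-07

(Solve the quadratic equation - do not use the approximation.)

x² + Ka×x - Ka×C = 0. Using quadratic formula: [H⁺] = 4.4027e-05

pH = 4.36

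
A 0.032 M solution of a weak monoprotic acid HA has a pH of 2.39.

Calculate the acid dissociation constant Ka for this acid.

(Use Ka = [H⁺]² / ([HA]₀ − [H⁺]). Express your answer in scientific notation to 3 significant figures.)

[H⁺] = 10^(−pH) = 10^(−2.39) = 4.074e-03 M. For HA ⇌ H⁺ + A⁻, Ka = [H⁺][A⁻]/[HA] = [H⁺]² / ([HA]₀ − [H⁺]) = (4.074e-03)² / (0.032 − 4.074e-03) = 5.94e-04.

K_a = 5.94e-04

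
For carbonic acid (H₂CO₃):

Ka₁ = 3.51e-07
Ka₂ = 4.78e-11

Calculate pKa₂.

pKa₂ = -log(Ka₂) = -log(4.78e-11) = 10.32.

pK_{a2} = 10.32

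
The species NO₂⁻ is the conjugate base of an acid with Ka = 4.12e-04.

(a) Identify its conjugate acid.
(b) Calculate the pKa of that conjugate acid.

(a) The conjugate acid is formed by adding one H⁺ to NO₂⁻, giving HNO₂. (b) pKa = -log(Ka) = -log(4.12e-04) = 3.39.

Conjugate acid: HNO₂; pK_a = 3.39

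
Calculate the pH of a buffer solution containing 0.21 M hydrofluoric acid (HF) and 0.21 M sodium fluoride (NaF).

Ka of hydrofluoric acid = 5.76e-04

pKa = -log(5.76e-04) = 3.24. pH = pKa + log([A⁻]/[HA]) = 3.24 + log(0.21/0.21)

pH = 3.24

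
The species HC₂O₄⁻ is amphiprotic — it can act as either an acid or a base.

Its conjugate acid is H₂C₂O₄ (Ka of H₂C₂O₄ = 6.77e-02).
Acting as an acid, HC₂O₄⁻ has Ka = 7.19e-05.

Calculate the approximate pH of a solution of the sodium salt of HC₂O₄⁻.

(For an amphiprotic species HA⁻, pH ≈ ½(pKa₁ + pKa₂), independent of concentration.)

pKa₁ = -log(6.77e-02) = 1.17; pKa₂ = -log(7.19e-05) = 4.14. For an amphiprotic species, pH ≈ ½(pKa₁ + pKa₂) = ½(1.17 + 4.14) = 2.66.

pH = 2.66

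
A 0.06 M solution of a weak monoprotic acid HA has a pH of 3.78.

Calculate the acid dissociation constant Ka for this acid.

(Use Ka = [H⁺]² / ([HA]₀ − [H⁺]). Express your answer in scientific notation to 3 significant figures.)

[H⁺] = 10^(−pH) = 10^(−3.78) = 1.660e-04 M. For HA ⇌ H⁺ + A⁻, Ka = [H⁺][A⁻]/[HA] = [H⁺]² / ([HA]₀ − [H⁺]) = (1.660e-04)² / (0.06 − 1.660e-04) = 4.60e-07.

K_a = 4.60e-07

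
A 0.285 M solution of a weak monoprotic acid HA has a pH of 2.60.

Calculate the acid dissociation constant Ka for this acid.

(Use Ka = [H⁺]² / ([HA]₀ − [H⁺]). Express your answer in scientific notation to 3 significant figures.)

[H⁺] = 10^(−pH) = 10^(−2.60) = 2.512e-03 M. For HA ⇌ H⁺ + A⁻, Ka = [H⁺][A⁻]/[HA] = [H⁺]² / ([HA]₀ − [H⁺]) = (2.512e-03)² / (0.285 − 2.512e-03) = 2.23e-05.

K_a = 2.23e-05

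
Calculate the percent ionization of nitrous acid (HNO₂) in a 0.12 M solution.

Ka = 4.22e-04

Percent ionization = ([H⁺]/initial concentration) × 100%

Using Ka equilibrium: x² + Ka×x - Ka×C = 0. Solving: [H⁺] = 6.9083e-03. Percent = (6.9083e-03/0.12) × 100

Percent ionization = 5.76%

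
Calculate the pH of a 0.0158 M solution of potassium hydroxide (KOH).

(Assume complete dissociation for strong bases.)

[OH⁻] = 0.0158 M for strong base. pOH = -log[OH⁻] = 1.80, pH = 14 - pOH

pH = 12.20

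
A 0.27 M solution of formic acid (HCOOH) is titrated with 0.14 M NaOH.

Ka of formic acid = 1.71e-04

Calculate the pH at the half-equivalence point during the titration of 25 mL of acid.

At half-equivalence [HA] = [A⁻], so Henderson-Hasselbalch gives pH = pKa = -log(1.71e-04) = 3.77.

pH = pKa = 3.77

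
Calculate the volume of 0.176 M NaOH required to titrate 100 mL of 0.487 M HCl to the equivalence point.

At equivalence: moles acid = moles base. moles HCl = 0.487 × 100/1000 = 0.0487 mol. V_base = moles / 0.176 × 1000 = 276.7 mL.

V_{base} = 276.7 mL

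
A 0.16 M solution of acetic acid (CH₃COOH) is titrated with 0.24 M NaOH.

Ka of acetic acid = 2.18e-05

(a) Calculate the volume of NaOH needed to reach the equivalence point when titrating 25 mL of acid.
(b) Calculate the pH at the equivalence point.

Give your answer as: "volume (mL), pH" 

moles acid = 0.16 × 25/1000 = 0.004 mol; V_base = moles/0.24 × 1000 = 16.7 mL. At equivalence only the conjugate base is present: [A⁻] = 0.004/0.042 = 9.6000e-02 M. Kb = Kw/Ka = 4.59e-10; [OH⁻] = √(Kb × [A⁻]) = 6.6360e-06; pOH = 5.18; pH = 14 - pOH = 8.82.

V = 16.7 mL, pH = 8.82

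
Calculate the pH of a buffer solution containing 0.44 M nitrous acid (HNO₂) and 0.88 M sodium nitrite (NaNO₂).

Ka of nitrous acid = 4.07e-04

pKa = -log(4.07e-04) = 3.39. pH = pKa + log([A⁻]/[HA]) = 3.39 + log(0.88/0.44)

pH = 3.69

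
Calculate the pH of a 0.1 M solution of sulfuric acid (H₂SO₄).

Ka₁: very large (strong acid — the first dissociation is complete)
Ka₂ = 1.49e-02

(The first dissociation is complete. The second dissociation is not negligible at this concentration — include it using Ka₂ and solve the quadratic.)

First dissociation is complete: [H⁺]₀ = [HSO₄⁻]₀ = C = 0.1 M. Second dissociation HSO₄⁻ ⇌ H⁺ + SO₄²⁻: let x = [SO₄²⁻]. Ka₂ = (C + x)·x / (C − x) = 1.49e-02 → x² + (C + Ka₂)·x − Ka₂·C = 0 → x² + 0.11490·x − 1.490e-03 = 0. x = (−0.11490 + √(0.11490² + 4 × 1.490e-03)) / 2 = 1.1763e-02 M. [H⁺] = C + x = 0.1 + 1.1763e-02 = 1.1176e-01 M. pH = -log(1.1176e-01) = 0.95.

pH = 0.95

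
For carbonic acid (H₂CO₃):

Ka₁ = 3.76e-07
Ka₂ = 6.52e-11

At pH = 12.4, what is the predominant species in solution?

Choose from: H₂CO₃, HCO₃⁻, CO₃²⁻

pKa₁ = 6.42, pKa₂ = 10.19. For a polyprotic acid the predominant species crosses at each pKa: below pKa_n the protonated form dominates, above it the deprotonated form does. At pH = 12.4, the predominant species is CO₃²⁻.

CO₃²⁻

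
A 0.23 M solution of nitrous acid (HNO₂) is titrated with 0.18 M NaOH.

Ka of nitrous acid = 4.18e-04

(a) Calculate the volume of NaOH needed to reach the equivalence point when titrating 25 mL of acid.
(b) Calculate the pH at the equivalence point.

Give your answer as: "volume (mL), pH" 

moles acid = 0.23 × 25/1000 = 0.00575 mol; V_base = moles/0.18 × 1000 = 31.9 mL. At equivalence only the conjugate base is present: [A⁻] = 0.00575/0.057 = 1.0098e-01 M. Kb = Kw/Ka = 2.39e-11; [OH⁻] = √(Kb × [A⁻]) = 1.5542e-06; pOH = 5.81; pH = 14 - pOH = 8.19.

V = 31.9 mL, pH = 8.19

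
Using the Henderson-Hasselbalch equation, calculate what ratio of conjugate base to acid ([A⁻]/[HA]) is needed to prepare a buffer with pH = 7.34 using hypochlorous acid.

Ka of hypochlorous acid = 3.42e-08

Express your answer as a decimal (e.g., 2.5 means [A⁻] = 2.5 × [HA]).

pKa = -log(3.42e-08) = 7.4660. pH = pKa + log([A⁻]/[HA]), so log([A⁻]/[HA]) = pH − pKa = 7.34 − 7.4660 = -0.1260. [A⁻]/[HA] = 10^(-0.1260) = 0.748

[A⁻]/[HA] = 0.748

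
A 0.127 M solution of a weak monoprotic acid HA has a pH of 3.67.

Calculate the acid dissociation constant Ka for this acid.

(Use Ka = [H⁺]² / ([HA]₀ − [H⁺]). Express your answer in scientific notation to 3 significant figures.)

[H⁺] = 10^(−pH) = 10^(−3.67) = 2.138e-04 M. For HA ⇌ H⁺ + A⁻, Ka = [H⁺][A⁻]/[HA] = [H⁺]² / ([HA]₀ − [H⁺]) = (2.138e-04)² / (0.127 − 2.138e-04) = 3.61e-07.

K_a = 3.61e-07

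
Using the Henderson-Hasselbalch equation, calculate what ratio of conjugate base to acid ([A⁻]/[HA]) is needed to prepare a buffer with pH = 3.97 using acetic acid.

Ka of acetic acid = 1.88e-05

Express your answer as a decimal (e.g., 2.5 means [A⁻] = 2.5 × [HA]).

pKa = -log(1.88e-05) = 4.7258. pH = pKa + log([A⁻]/[HA]), so log([A⁻]/[HA]) = pH − pKa = 3.97 − 4.7258 = -0.7558. [A⁻]/[HA] = 10^(-0.7558) = 0.175

[A⁻]/[HA] = 0.175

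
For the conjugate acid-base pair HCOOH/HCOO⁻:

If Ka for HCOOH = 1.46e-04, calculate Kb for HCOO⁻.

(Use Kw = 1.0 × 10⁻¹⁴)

For a conjugate pair Ka × Kb = Kw, so Kb = Kw/Ka = 1.0 × 10⁻¹⁴ / 1.46e-04 = 6.85e-11.

K_b = 6.85e-11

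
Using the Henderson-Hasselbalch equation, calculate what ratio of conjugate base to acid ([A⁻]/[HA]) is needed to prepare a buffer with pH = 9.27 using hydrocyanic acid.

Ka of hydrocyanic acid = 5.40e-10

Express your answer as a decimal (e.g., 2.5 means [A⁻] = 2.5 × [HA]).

pKa = -log(5.40e-10) = 9.2676. pH = pKa + log([A⁻]/[HA]), so log([A⁻]/[HA]) = pH − pKa = 9.27 − 9.2676 = 0.0024. [A⁻]/[HA] = 10^(0.0024) = 1.01

[A⁻]/[HA] = 1.01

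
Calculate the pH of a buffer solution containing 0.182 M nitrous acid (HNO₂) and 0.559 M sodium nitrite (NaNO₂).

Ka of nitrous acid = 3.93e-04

pKa = -log(3.93e-04) = 3.41. pH = pKa + log([A⁻]/[HA]) = 3.41 + log(0.559/0.182)

pH = 3.89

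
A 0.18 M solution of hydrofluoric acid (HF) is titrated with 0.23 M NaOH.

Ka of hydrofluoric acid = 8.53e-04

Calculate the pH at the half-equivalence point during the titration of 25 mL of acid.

At half-equivalence [HA] = [A⁻], so Henderson-Hasselbalch gives pH = pKa = -log(8.53e-04) = 3.07.

pH = pKa = 3.07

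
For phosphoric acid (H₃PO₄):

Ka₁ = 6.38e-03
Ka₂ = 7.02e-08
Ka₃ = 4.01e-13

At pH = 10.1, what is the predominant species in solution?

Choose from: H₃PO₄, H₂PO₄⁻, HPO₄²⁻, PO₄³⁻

pKa₁ = 2.20, pKa₂ = 7.15, pKa₃ = 12.40. For a polyprotic acid the predominant species crosses at each pKa: below pKa_n the protonated form dominates, above it the deprotonated form does. At pH = 10.1, the predominant species is HPO₄²⁻.

HPO₄²⁻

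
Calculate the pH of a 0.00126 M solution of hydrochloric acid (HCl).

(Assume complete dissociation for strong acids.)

[H⁺] = 0.00126 M for strong acid. pH = -log[H⁺] = -log(0.00126)

pH = 2.90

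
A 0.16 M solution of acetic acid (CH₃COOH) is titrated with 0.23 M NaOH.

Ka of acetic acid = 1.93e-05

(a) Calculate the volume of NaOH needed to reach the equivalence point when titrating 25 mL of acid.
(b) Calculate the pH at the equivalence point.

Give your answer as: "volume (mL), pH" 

moles acid = 0.16 × 25/1000 = 0.004 mol; V_base = moles/0.23 × 1000 = 17.4 mL. At equivalence only the conjugate base is present: [A⁻] = 0.004/0.042 = 9.4359e-02 M. Kb = Kw/Ka = 5.18e-10; [OH⁻] = √(Kb × [A⁻]) = 6.9922e-06; pOH = 5.16; pH = 14 - pOH = 8.84.

V = 17.4 mL, pH = 8.84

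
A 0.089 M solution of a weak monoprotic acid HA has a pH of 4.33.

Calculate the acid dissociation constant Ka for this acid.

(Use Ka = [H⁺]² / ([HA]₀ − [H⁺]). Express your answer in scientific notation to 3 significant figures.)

[H⁺] = 10^(−pH) = 10^(−4.33) = 4.677e-05 M. For HA ⇌ H⁺ + A⁻, Ka = [H⁺][A⁻]/[HA] = [H⁺]² / ([HA]₀ − [H⁺]) = (4.677e-05)² / (0.089 − 4.677e-05) = 2.46e-08.

K_a = 2.46e-08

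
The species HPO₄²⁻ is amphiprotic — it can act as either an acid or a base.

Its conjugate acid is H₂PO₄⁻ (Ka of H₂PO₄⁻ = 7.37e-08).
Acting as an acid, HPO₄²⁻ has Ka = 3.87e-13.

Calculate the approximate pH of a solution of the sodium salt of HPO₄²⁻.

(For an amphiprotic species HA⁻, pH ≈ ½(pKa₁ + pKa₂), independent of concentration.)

pKa₁ = -log(7.37e-08) = 7.13; pKa₂ = -log(3.87e-13) = 12.41. For an amphiprotic species, pH ≈ ½(pKa₁ + pKa₂) = ½(7.13 + 12.41) = 9.77.

pH = 9.77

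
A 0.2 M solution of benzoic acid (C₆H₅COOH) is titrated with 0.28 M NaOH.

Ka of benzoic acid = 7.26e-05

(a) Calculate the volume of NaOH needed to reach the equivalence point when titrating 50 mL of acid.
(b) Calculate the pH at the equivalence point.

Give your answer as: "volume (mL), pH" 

moles acid = 0.2 × 50/1000 = 0.01 mol; V_base = moles/0.28 × 1000 = 35.7 mL. At equivalence only the conjugate base is present: [A⁻] = 0.01/0.086 = 1.1667e-01 M. Kb = Kw/Ka = 1.38e-10; [OH⁻] = √(Kb × [A⁻]) = 4.0087e-06; pOH = 5.40; pH = 14 - pOH = 8.60.

V = 35.7 mL, pH = 8.60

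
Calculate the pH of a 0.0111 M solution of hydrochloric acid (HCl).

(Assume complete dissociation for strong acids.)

[H⁺] = 0.0111 M for strong acid. pH = -log[H⁺] = -log(0.0111)

pH = 1.95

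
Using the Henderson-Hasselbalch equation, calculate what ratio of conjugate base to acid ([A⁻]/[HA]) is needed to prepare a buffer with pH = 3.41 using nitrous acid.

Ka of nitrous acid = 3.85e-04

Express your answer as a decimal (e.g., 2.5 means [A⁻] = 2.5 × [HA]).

pKa = -log(3.85e-04) = 3.4145. pH = pKa + log([A⁻]/[HA]), so log([A⁻]/[HA]) = pH − pKa = 3.41 − 3.4145 = -0.0045. [A⁻]/[HA] = 10^(-0.0045) = 0.990

[A⁻]/[HA] = 0.990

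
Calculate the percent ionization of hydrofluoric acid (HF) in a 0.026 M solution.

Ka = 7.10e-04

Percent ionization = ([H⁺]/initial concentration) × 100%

Using Ka equilibrium: x² + Ka×x - Ka×C = 0. Solving: [H⁺] = 3.9562e-03. Percent = (3.9562e-03/0.026) × 100

Percent ionization = 15.2%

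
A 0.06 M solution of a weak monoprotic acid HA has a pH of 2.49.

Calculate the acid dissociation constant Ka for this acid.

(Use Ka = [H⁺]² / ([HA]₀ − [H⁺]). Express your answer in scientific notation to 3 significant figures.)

[H⁺] = 10^(−pH) = 10^(−2.49) = 3.236e-03 M. For HA ⇌ H⁺ + A⁻, Ka = [H⁺][A⁻]/[HA] = [H⁺]² / ([HA]₀ − [H⁺]) = (3.236e-03)² / (0.06 − 3.236e-03) = 1.84e-04.

K_a = 1.84e-04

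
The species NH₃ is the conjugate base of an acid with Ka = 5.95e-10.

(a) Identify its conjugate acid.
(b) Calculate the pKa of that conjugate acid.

(a) The conjugate acid is formed by adding one H⁺ to NH₃, giving NH₄⁺. (b) pKa = -log(Ka) = -log(5.95e-10) = 9.23.

Conjugate acid: NH₄⁺; pK_a = 9.23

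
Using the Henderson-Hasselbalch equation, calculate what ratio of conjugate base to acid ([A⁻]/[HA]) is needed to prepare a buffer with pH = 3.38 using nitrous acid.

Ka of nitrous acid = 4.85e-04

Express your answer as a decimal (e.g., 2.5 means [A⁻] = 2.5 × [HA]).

pKa = -log(4.85e-04) = 3.3143. pH = pKa + log([A⁻]/[HA]), so log([A⁻]/[HA]) = pH − pKa = 3.38 − 3.3143 = 0.0657. [A⁻]/[HA] = 10^(0.0657) = 1.16

[A⁻]/[HA] = 1.16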